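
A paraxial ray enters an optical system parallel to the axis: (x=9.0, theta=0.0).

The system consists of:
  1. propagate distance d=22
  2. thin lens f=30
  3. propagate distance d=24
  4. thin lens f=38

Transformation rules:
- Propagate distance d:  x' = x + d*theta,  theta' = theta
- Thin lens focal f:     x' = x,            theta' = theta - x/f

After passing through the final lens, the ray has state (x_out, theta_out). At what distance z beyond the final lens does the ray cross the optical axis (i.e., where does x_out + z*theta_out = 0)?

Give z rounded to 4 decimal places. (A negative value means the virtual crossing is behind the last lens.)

Initial: x=9.0000 theta=0.0000
After 1 (propagate distance d=22): x=9.0000 theta=0.0000
After 2 (thin lens f=30): x=9.0000 theta=-0.3000
After 3 (propagate distance d=24): x=1.8000 theta=-0.3000
After 4 (thin lens f=38): x=1.8000 theta=-33/95 (≈-0.3474)
z_focus = -x_out/theta_out = -(1.8000)/(-33/95) = 57/11 ≈ 5.1818
Rounded to 4 decimal places: z = 5.1818

Answer: 5.1818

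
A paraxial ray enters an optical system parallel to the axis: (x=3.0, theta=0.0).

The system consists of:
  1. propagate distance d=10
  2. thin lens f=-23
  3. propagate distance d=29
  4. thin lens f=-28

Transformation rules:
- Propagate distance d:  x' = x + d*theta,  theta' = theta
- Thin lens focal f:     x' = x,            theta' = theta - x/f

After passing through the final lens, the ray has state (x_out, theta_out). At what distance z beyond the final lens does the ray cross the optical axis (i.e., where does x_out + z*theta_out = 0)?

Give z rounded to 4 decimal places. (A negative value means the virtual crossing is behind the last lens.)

Initial: x=3.0000 theta=0.0000
After 1 (propagate distance d=10): x=3.0000 theta=0.0000
After 2 (thin lens f=-23): x=3.0000 theta=3/23 (≈0.1304)
After 3 (propagate distance d=29): x=156/23 (≈6.7826) theta=3/23 (≈0.1304)
After 4 (thin lens f=-28): x=156/23 (≈6.7826) theta=60/161 (≈0.3727)
z_focus = -x_out/theta_out = -(156/23)/(60/161) = -18.2000
Rounded to 4 decimal places: z = -18.2000

Answer: -18.2000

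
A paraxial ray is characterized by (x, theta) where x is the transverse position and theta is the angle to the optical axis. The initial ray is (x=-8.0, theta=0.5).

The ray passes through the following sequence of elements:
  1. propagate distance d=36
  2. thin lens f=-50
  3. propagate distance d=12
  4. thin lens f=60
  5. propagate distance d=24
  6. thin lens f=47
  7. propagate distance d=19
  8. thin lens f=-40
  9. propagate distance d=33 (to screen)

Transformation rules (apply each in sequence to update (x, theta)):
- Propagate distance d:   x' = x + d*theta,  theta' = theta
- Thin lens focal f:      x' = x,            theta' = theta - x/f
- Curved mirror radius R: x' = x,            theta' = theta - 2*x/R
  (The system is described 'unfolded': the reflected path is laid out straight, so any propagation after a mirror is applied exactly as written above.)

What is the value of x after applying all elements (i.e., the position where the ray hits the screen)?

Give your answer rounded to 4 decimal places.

Initial: x=-8.0000 theta=0.5000
After 1 (propagate distance d=36): x=10.0000 theta=0.5000
After 2 (thin lens f=-50): x=10.0000 theta=0.7000
After 3 (propagate distance d=12): x=18.4000 theta=0.7000
After 4 (thin lens f=60): x=18.4000 theta=59/150 (≈0.3933)
After 5 (propagate distance d=24): x=27.8400 theta=59/150 (≈0.3933)
After 6 (thin lens f=47): x=27.8400 theta=-1403/7050 (≈-0.1990)
After 7 (propagate distance d=19): x=33923/1410 (≈24.0589) theta=-1403/7050 (≈-0.1990)
After 8 (thin lens f=-40): x=33923/1410 (≈24.0589) theta=22699/56400 (≈0.4025)
After 9 (propagate distance d=33 (to screen)): x=2105987/56400 (≈37.3402) theta=22699/56400 (≈0.4025)
Rounded to 4 decimal places: x = 37.3402

Answer: 37.3402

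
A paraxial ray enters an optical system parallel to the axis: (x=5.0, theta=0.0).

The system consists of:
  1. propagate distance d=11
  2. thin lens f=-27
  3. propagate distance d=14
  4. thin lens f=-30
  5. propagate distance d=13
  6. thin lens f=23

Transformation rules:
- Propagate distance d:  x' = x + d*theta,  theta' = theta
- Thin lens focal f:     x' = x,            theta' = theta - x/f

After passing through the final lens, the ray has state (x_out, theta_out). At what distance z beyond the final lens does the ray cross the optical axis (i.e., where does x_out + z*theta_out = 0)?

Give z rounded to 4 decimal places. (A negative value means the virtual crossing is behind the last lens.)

Initial: x=5.0000 theta=0.0000
After 1 (propagate distance d=11): x=5.0000 theta=0.0000
After 2 (thin lens f=-27): x=5.0000 theta=5/27 (≈0.1852)
After 3 (propagate distance d=14): x=205/27 (≈7.5926) theta=5/27 (≈0.1852)
After 4 (thin lens f=-30): x=205/27 (≈7.5926) theta=71/162 (≈0.4383)
After 5 (propagate distance d=13): x=2153/162 (≈13.2901) theta=71/162 (≈0.4383)
After 6 (thin lens f=23): x=2153/162 (≈13.2901) theta=-260/1863 (≈-0.1396)
z_focus = -x_out/theta_out = -(2153/162)/(-260/1863) = 49519/520 ≈ 95.2288
Rounded to 4 decimal places: z = 95.2288

Answer: 95.2288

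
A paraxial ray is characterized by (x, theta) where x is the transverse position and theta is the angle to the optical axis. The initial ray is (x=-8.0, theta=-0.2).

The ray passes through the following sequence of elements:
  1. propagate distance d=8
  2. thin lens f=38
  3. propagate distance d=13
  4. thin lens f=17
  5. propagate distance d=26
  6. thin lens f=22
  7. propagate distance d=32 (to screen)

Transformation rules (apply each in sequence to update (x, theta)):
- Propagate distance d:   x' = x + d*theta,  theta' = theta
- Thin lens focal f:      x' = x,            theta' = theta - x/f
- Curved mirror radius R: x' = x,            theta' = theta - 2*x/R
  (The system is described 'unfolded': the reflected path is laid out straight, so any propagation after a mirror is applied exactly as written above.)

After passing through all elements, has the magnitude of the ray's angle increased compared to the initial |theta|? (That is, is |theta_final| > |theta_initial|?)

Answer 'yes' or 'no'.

Initial: x=-8.0000 theta=-0.2000
After 1 (propagate distance d=8): x=-9.6000 theta=-0.2000
After 2 (thin lens f=38): x=-9.6000 theta=1/19 (≈0.0526)
After 3 (propagate distance d=13): x=-847/95 (≈-8.9158) theta=1/19 (≈0.0526)
After 4 (thin lens f=17): x=-847/95 (≈-8.9158) theta=932/1615 (≈0.5771)
After 5 (propagate distance d=26): x=9833/1615 (≈6.0885) theta=932/1615 (≈0.5771)
After 6 (thin lens f=22): x=9833/1615 (≈6.0885) theta=10671/35530 (≈0.3003)
After 7 (propagate distance d=32 (to screen)): x=278899/17765 (≈15.6994) theta=10671/35530 (≈0.3003)
|theta_initial|=0.2000 |theta_final|=10671/35530 (≈0.3003) -> increased

Answer: yes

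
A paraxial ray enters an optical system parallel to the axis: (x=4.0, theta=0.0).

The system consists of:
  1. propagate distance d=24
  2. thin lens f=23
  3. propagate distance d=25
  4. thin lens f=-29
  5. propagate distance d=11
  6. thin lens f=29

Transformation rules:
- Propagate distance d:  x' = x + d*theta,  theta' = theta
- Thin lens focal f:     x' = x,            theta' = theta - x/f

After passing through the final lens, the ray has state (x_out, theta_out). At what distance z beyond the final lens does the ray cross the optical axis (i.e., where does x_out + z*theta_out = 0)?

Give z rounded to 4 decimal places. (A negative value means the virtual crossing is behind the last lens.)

Answer: -23.1420

Derivation:
Initial: x=4.0000 theta=0.0000
After 1 (propagate distance d=24): x=4.0000 theta=0.0000
After 2 (thin lens f=23): x=4.0000 theta=-4/23 (≈-0.1739)
After 3 (propagate distance d=25): x=-8/23 (≈-0.3478) theta=-4/23 (≈-0.1739)
After 4 (thin lens f=-29): x=-8/23 (≈-0.3478) theta=-124/667 (≈-0.1859)
After 5 (propagate distance d=11): x=-1596/667 (≈-2.3928) theta=-124/667 (≈-0.1859)
After 6 (thin lens f=29): x=-1596/667 (≈-2.3928) theta=-2000/19343 (≈-0.1034)
z_focus = -x_out/theta_out = -(-1596/667)/(-2000/19343) = -23.1420
Rounded to 4 decimal places: z = -23.1420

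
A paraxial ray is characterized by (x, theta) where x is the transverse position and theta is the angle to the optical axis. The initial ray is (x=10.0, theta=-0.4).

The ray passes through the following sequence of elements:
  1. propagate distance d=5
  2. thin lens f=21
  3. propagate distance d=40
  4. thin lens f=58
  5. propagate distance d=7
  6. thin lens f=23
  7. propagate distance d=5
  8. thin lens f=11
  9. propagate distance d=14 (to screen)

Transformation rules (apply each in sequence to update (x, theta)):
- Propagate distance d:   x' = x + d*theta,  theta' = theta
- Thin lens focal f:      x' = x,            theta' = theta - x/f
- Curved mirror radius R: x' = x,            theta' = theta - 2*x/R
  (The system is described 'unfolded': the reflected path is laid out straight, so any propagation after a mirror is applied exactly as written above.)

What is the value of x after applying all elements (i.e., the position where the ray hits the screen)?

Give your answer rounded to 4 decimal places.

Initial: x=10.0000 theta=-0.4000
After 1 (propagate distance d=5): x=8.0000 theta=-0.4000
After 2 (thin lens f=21): x=8.0000 theta=-82/105 (≈-0.7810)
After 3 (propagate distance d=40): x=-488/21 (≈-23.2381) theta=-82/105 (≈-0.7810)
After 4 (thin lens f=58): x=-488/21 (≈-23.2381) theta=-386/1015 (≈-0.3803)
After 5 (propagate distance d=7): x=-78866/3045 (≈-25.9002) theta=-386/1015 (≈-0.3803)
After 6 (thin lens f=23): x=-78866/3045 (≈-25.9002) theta=52232/70035 (≈0.7458)
After 7 (propagate distance d=5): x=-517586/23345 (≈-22.1712) theta=52232/70035 (≈0.7458)
After 8 (thin lens f=11): x=-517586/23345 (≈-22.1712) theta=425462/154077 (≈2.7614)
After 9 (propagate distance d=14 (to screen)): x=12702002/770385 (≈16.4879) theta=425462/154077 (≈2.7614)
Rounded to 4 decimal places: x = 16.4879

Answer: 16.4879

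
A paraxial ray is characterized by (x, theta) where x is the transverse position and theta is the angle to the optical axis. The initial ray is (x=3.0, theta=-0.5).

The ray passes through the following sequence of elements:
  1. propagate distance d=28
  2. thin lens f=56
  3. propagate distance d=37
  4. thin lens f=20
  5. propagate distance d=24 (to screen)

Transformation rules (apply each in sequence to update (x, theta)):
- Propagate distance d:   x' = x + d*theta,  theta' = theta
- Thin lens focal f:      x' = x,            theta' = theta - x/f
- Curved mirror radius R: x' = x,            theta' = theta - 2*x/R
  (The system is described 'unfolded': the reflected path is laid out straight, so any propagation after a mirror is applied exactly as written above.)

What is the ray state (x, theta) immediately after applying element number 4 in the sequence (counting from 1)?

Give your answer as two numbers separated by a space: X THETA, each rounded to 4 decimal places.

Initial: x=3.0000 theta=-0.5000
After 1 (propagate distance d=28): x=-11.0000 theta=-0.5000
After 2 (thin lens f=56): x=-11.0000 theta=-17/56 (≈-0.3036)
After 3 (propagate distance d=37): x=-1245/56 (≈-22.2321) theta=-17/56 (≈-0.3036)
After 4 (thin lens f=20): x=-1245/56 (≈-22.2321) theta=181/224 (≈0.8080)
Rounded to 4 decimal places: x = -22.2321, theta = 0.8080

Answer: -22.2321 0.8080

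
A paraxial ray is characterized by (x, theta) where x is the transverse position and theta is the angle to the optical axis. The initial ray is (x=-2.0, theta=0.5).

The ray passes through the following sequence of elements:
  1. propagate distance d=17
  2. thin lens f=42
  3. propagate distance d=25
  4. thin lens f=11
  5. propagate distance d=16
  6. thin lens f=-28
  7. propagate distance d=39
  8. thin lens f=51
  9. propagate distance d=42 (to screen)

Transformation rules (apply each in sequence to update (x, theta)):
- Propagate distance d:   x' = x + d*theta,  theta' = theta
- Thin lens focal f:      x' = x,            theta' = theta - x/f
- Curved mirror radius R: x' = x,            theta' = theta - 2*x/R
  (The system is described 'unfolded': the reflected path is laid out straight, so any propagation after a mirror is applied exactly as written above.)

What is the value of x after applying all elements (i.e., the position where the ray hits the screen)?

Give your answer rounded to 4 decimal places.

Initial: x=-2.0000 theta=0.5000
After 1 (propagate distance d=17): x=6.5000 theta=0.5000
After 2 (thin lens f=42): x=6.5000 theta=29/84 (≈0.3452)
After 3 (propagate distance d=25): x=1271/84 (≈15.1310) theta=29/84 (≈0.3452)
After 4 (thin lens f=11): x=1271/84 (≈15.1310) theta=-34/33 (≈-1.0303)
After 5 (propagate distance d=16): x=-417/308 (≈-1.3539) theta=-34/33 (≈-1.0303)
After 6 (thin lens f=-28): x=-417/308 (≈-1.3539) theta=-2537/2352 (≈-1.0787)
After 7 (propagate distance d=39): x=-374467/8624 (≈-43.4215) theta=-2537/2352 (≈-1.0787)
After 8 (thin lens f=51): x=-374467/8624 (≈-43.4215) theta=-6247/27489 (≈-0.2273)
After 9 (propagate distance d=42 (to screen)): x=-7765267/146608 (≈-52.9662) theta=-6247/27489 (≈-0.2273)
Rounded to 4 decimal places: x = -52.9662

Answer: -52.9662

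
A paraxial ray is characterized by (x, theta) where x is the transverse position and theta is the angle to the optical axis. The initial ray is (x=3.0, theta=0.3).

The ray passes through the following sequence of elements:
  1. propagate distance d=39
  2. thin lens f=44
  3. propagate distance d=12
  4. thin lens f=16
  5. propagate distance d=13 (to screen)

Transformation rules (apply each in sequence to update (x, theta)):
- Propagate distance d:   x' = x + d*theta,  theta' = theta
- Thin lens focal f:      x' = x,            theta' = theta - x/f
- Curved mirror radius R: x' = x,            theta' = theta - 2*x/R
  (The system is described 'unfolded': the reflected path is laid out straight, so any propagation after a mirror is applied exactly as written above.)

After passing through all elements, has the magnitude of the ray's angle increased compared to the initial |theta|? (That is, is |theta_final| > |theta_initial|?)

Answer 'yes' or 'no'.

Initial: x=3.0000 theta=0.3000
After 1 (propagate distance d=39): x=14.7000 theta=0.3000
After 2 (thin lens f=44): x=14.7000 theta=-3/88 (≈-0.0341)
After 3 (propagate distance d=12): x=786/55 (≈14.2909) theta=-3/88 (≈-0.0341)
After 4 (thin lens f=16): x=786/55 (≈14.2909) theta=-51/55 (≈-0.9273)
After 5 (propagate distance d=13 (to screen)): x=123/55 (≈2.2364) theta=-51/55 (≈-0.9273)
|theta_initial|=0.3000 |theta_final|=51/55 (≈0.9273) -> increased

Answer: yes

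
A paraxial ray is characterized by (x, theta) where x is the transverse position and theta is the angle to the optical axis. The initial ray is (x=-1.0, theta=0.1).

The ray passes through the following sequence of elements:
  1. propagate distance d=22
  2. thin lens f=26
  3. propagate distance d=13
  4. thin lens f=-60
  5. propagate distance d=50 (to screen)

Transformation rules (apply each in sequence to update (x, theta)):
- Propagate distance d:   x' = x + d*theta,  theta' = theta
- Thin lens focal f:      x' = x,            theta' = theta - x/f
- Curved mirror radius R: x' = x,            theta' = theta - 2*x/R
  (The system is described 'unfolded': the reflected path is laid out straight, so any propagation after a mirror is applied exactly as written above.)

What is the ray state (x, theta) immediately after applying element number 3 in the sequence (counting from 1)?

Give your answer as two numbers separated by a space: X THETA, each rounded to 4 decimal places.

Answer: 1.9000 0.0538

Derivation:
Initial: x=-1.0000 theta=0.1000
After 1 (propagate distance d=22): x=1.2000 theta=0.1000
After 2 (thin lens f=26): x=1.2000 theta=7/130 (≈0.0538)
After 3 (propagate distance d=13): x=1.9000 theta=7/130 (≈0.0538)
Rounded to 4 decimal places: x = 1.9000, theta = 0.0538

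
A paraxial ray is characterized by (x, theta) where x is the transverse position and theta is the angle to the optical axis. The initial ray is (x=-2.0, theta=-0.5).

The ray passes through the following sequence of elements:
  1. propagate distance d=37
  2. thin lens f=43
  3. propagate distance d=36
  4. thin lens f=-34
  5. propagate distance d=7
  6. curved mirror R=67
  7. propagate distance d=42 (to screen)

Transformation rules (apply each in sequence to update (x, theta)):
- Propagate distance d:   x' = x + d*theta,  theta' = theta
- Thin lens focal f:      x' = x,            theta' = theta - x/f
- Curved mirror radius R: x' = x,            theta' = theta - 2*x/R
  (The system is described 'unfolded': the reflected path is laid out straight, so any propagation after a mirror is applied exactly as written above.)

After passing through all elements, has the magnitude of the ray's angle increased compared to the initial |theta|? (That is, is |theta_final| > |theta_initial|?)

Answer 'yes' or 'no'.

Answer: no

Derivation:
Initial: x=-2.0000 theta=-0.5000
After 1 (propagate distance d=37): x=-20.5000 theta=-0.5000
After 2 (thin lens f=43): x=-20.5000 theta=-1/43 (≈-0.0233)
After 3 (propagate distance d=36): x=-1835/86 (≈-21.3372) theta=-1/43 (≈-0.0233)
After 4 (thin lens f=-34): x=-1835/86 (≈-21.3372) theta=-1903/2924 (≈-0.6508)
After 5 (propagate distance d=7): x=-75711/2924 (≈-25.8930) theta=-1903/2924 (≈-0.6508)
After 6 (curved mirror R=67): x=-75711/2924 (≈-25.8930) theta=23921/195908 (≈0.1221)
After 7 (propagate distance d=42 (to screen)): x=-4067955/195908 (≈-20.7646) theta=23921/195908 (≈0.1221)
|theta_initial|=0.5000 |theta_final|=23921/195908 (≈0.1221) -> not increased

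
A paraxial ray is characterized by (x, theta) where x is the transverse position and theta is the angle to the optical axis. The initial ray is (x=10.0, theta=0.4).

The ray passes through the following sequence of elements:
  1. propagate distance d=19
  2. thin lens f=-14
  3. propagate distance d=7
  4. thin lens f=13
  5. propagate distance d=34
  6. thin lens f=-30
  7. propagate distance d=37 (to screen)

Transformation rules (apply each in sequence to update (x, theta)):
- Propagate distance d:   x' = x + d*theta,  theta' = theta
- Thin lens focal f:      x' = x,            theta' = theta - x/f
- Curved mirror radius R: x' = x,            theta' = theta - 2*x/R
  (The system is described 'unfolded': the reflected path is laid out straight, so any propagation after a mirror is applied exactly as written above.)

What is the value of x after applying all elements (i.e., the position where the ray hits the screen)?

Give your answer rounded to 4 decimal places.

Initial: x=10.0000 theta=0.4000
After 1 (propagate distance d=19): x=17.6000 theta=0.4000
After 2 (thin lens f=-14): x=17.6000 theta=58/35 (≈1.6571)
After 3 (propagate distance d=7): x=29.2000 theta=58/35 (≈1.6571)
After 4 (thin lens f=13): x=29.2000 theta=-268/455 (≈-0.5890)
After 5 (propagate distance d=34): x=4174/455 (≈9.1736) theta=-268/455 (≈-0.5890)
After 6 (thin lens f=-30): x=4174/455 (≈9.1736) theta=-1933/6825 (≈-0.2832)
After 7 (propagate distance d=37 (to screen)): x=-1273/975 (≈-1.3056) theta=-1933/6825 (≈-0.2832)
Rounded to 4 decimal places: x = -1.3056

Answer: -1.3056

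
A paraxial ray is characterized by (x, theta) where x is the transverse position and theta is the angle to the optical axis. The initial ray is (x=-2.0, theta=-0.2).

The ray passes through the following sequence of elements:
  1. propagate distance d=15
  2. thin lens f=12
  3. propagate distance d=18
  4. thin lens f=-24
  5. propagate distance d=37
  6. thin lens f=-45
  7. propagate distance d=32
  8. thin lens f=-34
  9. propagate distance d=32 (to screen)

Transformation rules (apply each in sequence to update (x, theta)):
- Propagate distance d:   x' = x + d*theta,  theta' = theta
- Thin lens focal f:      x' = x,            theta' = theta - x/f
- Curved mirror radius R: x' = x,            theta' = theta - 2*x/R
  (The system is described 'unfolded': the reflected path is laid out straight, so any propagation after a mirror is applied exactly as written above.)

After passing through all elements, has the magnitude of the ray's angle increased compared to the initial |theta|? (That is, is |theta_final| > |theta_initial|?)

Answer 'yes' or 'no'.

Answer: yes

Derivation:
Initial: x=-2.0000 theta=-0.2000
After 1 (propagate distance d=15): x=-5.0000 theta=-0.2000
After 2 (thin lens f=12): x=-5.0000 theta=13/60 (≈0.2167)
After 3 (propagate distance d=18): x=-1.1000 theta=13/60 (≈0.2167)
After 4 (thin lens f=-24): x=-1.1000 theta=41/240 (≈0.1708)
After 5 (propagate distance d=37): x=1253/240 (≈5.2208) theta=41/240 (≈0.1708)
After 6 (thin lens f=-45): x=1253/240 (≈5.2208) theta=1549/5400 (≈0.2869)
After 7 (propagate distance d=32): x=155521/10800 (≈14.4001) theta=1549/5400 (≈0.2869)
After 8 (thin lens f=-34): x=155521/10800 (≈14.4001) theta=86951/122400 (≈0.7104)
After 9 (propagate distance d=32 (to screen)): x=1363501/36720 (≈37.1324) theta=86951/122400 (≈0.7104)
|theta_initial|=0.2000 |theta_final|=86951/122400 (≈0.7104) -> increased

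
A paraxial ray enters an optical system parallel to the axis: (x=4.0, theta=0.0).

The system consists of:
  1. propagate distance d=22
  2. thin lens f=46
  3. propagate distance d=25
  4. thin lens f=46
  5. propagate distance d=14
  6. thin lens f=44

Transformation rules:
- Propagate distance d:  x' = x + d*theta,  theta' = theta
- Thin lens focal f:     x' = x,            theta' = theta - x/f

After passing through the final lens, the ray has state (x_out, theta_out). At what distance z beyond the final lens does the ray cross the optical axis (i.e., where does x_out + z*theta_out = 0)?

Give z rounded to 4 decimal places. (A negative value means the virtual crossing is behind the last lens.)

Initial: x=4.0000 theta=0.0000
After 1 (propagate distance d=22): x=4.0000 theta=0.0000
After 2 (thin lens f=46): x=4.0000 theta=-2/23 (≈-0.0870)
After 3 (propagate distance d=25): x=42/23 (≈1.8261) theta=-2/23 (≈-0.0870)
After 4 (thin lens f=46): x=42/23 (≈1.8261) theta=-67/529 (≈-0.1267)
After 5 (propagate distance d=14): x=28/529 (≈0.0529) theta=-67/529 (≈-0.1267)
After 6 (thin lens f=44): x=28/529 (≈0.0529) theta=-744/5819 (≈-0.1279)
z_focus = -x_out/theta_out = -(28/529)/(-744/5819) = 77/186 ≈ 0.4140
Rounded to 4 decimal places: z = 0.4140

Answer: 0.4140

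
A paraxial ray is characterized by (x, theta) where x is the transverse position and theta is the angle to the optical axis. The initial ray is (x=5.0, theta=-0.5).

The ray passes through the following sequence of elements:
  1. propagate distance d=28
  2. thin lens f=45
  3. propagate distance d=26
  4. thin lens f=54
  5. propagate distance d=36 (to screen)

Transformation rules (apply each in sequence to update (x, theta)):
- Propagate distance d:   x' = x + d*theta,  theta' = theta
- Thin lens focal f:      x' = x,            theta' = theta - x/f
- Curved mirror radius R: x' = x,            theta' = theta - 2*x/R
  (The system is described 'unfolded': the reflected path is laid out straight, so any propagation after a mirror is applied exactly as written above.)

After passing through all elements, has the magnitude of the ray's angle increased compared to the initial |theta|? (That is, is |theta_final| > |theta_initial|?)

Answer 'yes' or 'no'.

Initial: x=5.0000 theta=-0.5000
After 1 (propagate distance d=28): x=-9.0000 theta=-0.5000
After 2 (thin lens f=45): x=-9.0000 theta=-0.3000
After 3 (propagate distance d=26): x=-16.8000 theta=-0.3000
After 4 (thin lens f=54): x=-16.8000 theta=1/90 (≈0.0111)
After 5 (propagate distance d=36 (to screen)): x=-16.4000 theta=1/90 (≈0.0111)
|theta_initial|=0.5000 |theta_final|=1/90 (≈0.0111) -> not increased

Answer: no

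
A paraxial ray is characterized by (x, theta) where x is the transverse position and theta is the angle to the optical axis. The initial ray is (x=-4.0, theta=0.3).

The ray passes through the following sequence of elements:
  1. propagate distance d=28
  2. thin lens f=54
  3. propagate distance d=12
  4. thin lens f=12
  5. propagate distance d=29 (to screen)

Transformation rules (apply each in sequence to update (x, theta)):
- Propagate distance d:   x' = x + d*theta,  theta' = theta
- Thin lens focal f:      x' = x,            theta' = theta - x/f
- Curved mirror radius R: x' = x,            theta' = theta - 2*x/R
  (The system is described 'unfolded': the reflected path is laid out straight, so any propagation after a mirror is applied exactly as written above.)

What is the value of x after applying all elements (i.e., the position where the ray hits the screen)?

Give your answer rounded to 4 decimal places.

Initial: x=-4.0000 theta=0.3000
After 1 (propagate distance d=28): x=4.4000 theta=0.3000
After 2 (thin lens f=54): x=4.4000 theta=59/270 (≈0.2185)
After 3 (propagate distance d=12): x=316/45 (≈7.0222) theta=59/270 (≈0.2185)
After 4 (thin lens f=12): x=316/45 (≈7.0222) theta=-11/30 (≈-0.3667)
After 5 (propagate distance d=29 (to screen)): x=-65/18 (≈-3.6111) theta=-11/30 (≈-0.3667)
Rounded to 4 decimal places: x = -3.6111

Answer: -3.6111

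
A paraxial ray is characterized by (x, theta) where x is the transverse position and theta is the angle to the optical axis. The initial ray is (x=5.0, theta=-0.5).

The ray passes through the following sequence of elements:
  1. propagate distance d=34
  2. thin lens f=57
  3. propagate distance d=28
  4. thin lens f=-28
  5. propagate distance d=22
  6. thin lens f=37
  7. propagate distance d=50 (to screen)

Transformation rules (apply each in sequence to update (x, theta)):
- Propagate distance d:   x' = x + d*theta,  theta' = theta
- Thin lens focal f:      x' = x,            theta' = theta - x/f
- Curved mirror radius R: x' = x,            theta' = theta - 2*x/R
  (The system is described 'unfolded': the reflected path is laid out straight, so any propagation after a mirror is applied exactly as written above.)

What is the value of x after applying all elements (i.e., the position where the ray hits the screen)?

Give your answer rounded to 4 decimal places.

Answer: -35.5241

Derivation:
Initial: x=5.0000 theta=-0.5000
After 1 (propagate distance d=34): x=-12.0000 theta=-0.5000
After 2 (thin lens f=57): x=-12.0000 theta=-11/38 (≈-0.2895)
After 3 (propagate distance d=28): x=-382/19 (≈-20.1053) theta=-11/38 (≈-0.2895)
After 4 (thin lens f=-28): x=-382/19 (≈-20.1053) theta=-134/133 (≈-1.0075)
After 5 (propagate distance d=22): x=-5622/133 (≈-42.2707) theta=-134/133 (≈-1.0075)
After 6 (thin lens f=37): x=-5622/133 (≈-42.2707) theta=664/4921 (≈0.1349)
After 7 (propagate distance d=50 (to screen)): x=-174814/4921 (≈-35.5241) theta=664/4921 (≈0.1349)
Rounded to 4 decimal places: x = -35.5241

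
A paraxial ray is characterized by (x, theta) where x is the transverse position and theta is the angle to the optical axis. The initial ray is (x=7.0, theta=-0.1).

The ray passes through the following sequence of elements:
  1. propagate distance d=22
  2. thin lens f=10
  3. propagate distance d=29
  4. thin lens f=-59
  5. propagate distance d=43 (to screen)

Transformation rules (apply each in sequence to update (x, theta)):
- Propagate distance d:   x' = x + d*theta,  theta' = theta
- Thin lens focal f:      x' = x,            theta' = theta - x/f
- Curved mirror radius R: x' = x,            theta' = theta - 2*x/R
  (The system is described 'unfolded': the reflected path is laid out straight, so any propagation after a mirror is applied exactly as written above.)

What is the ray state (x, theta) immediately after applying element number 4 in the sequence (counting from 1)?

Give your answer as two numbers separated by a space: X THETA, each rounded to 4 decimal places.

Answer: -12.0200 -0.7837

Derivation:
Initial: x=7.0000 theta=-0.1000
After 1 (propagate distance d=22): x=4.8000 theta=-0.1000
After 2 (thin lens f=10): x=4.8000 theta=-0.5800
After 3 (propagate distance d=29): x=-12.0200 theta=-0.5800
After 4 (thin lens f=-59): x=-12.0200 theta=-1156/1475 (≈-0.7837)
Rounded to 4 decimal places: x = -12.0200, theta = -0.7837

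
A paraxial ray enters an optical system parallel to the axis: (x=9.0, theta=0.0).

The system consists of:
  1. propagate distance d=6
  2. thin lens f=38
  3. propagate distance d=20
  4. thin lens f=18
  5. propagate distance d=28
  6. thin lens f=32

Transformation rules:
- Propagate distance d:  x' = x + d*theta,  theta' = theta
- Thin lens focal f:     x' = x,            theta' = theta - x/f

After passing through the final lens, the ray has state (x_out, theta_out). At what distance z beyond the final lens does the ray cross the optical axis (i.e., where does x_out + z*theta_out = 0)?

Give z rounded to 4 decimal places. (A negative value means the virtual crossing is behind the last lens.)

Answer: -46.7692

Derivation:
Initial: x=9.0000 theta=0.0000
After 1 (propagate distance d=6): x=9.0000 theta=0.0000
After 2 (thin lens f=38): x=9.0000 theta=-9/38 (≈-0.2368)
After 3 (propagate distance d=20): x=81/19 (≈4.2632) theta=-9/38 (≈-0.2368)
After 4 (thin lens f=18): x=81/19 (≈4.2632) theta=-9/19 (≈-0.4737)
After 5 (propagate distance d=28): x=-9.0000 theta=-9/19 (≈-0.4737)
After 6 (thin lens f=32): x=-9.0000 theta=-117/608 (≈-0.1924)
z_focus = -x_out/theta_out = -(-9.0000)/(-117/608) = -608/13 ≈ -46.7692
Rounded to 4 decimal places: z = -46.7692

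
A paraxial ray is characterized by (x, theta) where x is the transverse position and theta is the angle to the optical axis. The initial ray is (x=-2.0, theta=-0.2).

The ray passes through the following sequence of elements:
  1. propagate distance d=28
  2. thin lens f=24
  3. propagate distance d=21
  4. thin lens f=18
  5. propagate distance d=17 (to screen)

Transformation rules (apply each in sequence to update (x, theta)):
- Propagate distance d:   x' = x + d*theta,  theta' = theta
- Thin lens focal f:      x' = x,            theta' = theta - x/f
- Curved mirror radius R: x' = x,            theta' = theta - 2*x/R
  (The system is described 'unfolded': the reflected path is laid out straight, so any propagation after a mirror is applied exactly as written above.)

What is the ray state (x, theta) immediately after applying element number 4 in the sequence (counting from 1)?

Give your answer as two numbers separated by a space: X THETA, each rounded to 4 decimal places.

Initial: x=-2.0000 theta=-0.2000
After 1 (propagate distance d=28): x=-7.6000 theta=-0.2000
After 2 (thin lens f=24): x=-7.6000 theta=7/60 (≈0.1167)
After 3 (propagate distance d=21): x=-5.1500 theta=7/60 (≈0.1167)
After 4 (thin lens f=18): x=-5.1500 theta=29/72 (≈0.4028)
Rounded to 4 decimal places: x = -5.1500, theta = 0.4028

Answer: -5.1500 0.4028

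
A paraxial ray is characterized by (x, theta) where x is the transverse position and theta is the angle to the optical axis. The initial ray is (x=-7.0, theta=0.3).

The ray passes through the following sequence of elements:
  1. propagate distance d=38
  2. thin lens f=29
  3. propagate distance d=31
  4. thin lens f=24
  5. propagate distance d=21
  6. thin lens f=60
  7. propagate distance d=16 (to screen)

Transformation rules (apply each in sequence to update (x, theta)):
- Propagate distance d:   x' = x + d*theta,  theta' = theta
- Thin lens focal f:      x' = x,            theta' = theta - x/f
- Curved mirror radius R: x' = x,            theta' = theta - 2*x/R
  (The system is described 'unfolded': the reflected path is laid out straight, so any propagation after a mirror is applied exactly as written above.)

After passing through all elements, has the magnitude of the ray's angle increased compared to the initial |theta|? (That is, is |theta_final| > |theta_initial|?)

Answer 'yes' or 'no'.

Answer: no

Derivation:
Initial: x=-7.0000 theta=0.3000
After 1 (propagate distance d=38): x=4.4000 theta=0.3000
After 2 (thin lens f=29): x=4.4000 theta=43/290 (≈0.1483)
After 3 (propagate distance d=31): x=2609/290 (≈8.9966) theta=43/290 (≈0.1483)
After 4 (thin lens f=24): x=2609/290 (≈8.9966) theta=-1577/6960 (≈-0.2266)
After 5 (propagate distance d=21): x=9833/2320 (≈4.2384) theta=-1577/6960 (≈-0.2266)
After 6 (thin lens f=60): x=9833/2320 (≈4.2384) theta=-13791/46400 (≈-0.2972)
After 7 (propagate distance d=16 (to screen)): x=-5999/11600 (≈-0.5172) theta=-13791/46400 (≈-0.2972)
|theta_initial|=0.3000 |theta_final|=13791/46400 (≈0.2972) -> not increased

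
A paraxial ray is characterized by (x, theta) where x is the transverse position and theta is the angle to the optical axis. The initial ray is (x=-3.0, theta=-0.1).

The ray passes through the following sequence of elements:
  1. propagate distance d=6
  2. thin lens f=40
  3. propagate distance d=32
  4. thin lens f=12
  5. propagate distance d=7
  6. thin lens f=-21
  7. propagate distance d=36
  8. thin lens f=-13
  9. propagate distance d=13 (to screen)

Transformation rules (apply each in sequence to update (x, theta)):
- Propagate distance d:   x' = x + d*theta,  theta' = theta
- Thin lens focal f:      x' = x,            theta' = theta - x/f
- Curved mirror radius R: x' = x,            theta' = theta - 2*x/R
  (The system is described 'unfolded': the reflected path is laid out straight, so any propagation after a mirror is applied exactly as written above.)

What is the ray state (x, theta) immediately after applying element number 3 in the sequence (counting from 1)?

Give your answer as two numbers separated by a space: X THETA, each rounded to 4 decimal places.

Initial: x=-3.0000 theta=-0.1000
After 1 (propagate distance d=6): x=-3.6000 theta=-0.1000
After 2 (thin lens f=40): x=-3.6000 theta=-0.0100
After 3 (propagate distance d=32): x=-3.9200 theta=-0.0100
Rounded to 4 decimal places: x = -3.9200, theta = -0.0100

Answer: -3.9200 -0.0100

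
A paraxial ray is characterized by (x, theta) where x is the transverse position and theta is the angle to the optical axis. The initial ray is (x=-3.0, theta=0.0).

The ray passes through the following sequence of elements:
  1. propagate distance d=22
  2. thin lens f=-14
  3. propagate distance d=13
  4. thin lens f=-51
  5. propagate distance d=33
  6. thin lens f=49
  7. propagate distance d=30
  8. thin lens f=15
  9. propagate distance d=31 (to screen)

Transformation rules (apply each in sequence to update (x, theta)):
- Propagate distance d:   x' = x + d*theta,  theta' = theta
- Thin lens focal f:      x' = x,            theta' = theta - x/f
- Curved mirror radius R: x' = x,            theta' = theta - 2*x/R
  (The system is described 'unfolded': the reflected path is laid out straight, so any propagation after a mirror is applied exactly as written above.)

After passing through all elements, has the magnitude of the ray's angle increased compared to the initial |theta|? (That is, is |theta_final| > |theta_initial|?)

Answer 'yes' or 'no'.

Initial: x=-3.0000 theta=0.0000
After 1 (propagate distance d=22): x=-3.0000 theta=0.0000
After 2 (thin lens f=-14): x=-3.0000 theta=-3/14 (≈-0.2143)
After 3 (propagate distance d=13): x=-81/14 (≈-5.7857) theta=-3/14 (≈-0.2143)
After 4 (thin lens f=-51): x=-81/14 (≈-5.7857) theta=-39/119 (≈-0.3277)
After 5 (propagate distance d=33): x=-3951/238 (≈-16.6008) theta=-39/119 (≈-0.3277)
After 6 (thin lens f=49): x=-3951/238 (≈-16.6008) theta=129/11662 (≈0.0111)
After 7 (propagate distance d=30): x=-189729/11662 (≈-16.2690) theta=129/11662 (≈0.0111)
After 8 (thin lens f=15): x=-189729/11662 (≈-16.2690) theta=31944/29155 (≈1.0957)
After 9 (propagate distance d=31 (to screen)): x=60699/3430 (≈17.6965) theta=31944/29155 (≈1.0957)
|theta_initial|=0.0000 |theta_final|=31944/29155 (≈1.0957) -> increased

Answer: yes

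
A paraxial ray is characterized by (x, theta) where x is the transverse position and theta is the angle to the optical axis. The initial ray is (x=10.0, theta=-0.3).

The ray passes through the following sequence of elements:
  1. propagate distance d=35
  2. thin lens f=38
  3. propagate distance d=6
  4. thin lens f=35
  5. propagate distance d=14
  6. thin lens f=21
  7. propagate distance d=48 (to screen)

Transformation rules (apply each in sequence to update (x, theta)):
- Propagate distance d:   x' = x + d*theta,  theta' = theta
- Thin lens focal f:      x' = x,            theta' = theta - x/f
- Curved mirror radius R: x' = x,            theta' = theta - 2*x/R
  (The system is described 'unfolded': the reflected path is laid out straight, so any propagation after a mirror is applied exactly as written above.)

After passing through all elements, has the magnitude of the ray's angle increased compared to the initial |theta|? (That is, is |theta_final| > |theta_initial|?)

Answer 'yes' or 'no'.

Answer: no

Derivation:
Initial: x=10.0000 theta=-0.3000
After 1 (propagate distance d=35): x=-0.5000 theta=-0.3000
After 2 (thin lens f=38): x=-0.5000 theta=-109/380 (≈-0.2868)
After 3 (propagate distance d=6): x=-211/95 (≈-2.2211) theta=-109/380 (≈-0.2868)
After 4 (thin lens f=35): x=-211/95 (≈-2.2211) theta=-2971/13300 (≈-0.2234)
After 5 (propagate distance d=14): x=-5081/950 (≈-5.3484) theta=-2971/13300 (≈-0.2234)
After 6 (thin lens f=21): x=-5081/950 (≈-5.3484) theta=1249/39900 (≈0.0313)
After 7 (propagate distance d=48 (to screen)): x=-1023/266 (≈-3.8459) theta=1249/39900 (≈0.0313)
|theta_initial|=0.3000 |theta_final|=1249/39900 (≈0.0313) -> not increased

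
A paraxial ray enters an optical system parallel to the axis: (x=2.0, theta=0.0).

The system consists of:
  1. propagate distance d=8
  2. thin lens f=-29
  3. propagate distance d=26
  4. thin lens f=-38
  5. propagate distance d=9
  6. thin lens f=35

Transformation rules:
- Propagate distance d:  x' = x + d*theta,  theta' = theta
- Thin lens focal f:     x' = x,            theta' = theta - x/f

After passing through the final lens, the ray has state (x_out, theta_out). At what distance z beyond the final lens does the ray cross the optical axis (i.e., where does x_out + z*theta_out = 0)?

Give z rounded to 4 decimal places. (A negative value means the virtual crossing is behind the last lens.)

Answer: -312.3323

Derivation:
Initial: x=2.0000 theta=0.0000
After 1 (propagate distance d=8): x=2.0000 theta=0.0000
After 2 (thin lens f=-29): x=2.0000 theta=2/29 (≈0.0690)
After 3 (propagate distance d=26): x=110/29 (≈3.7931) theta=2/29 (≈0.0690)
After 4 (thin lens f=-38): x=110/29 (≈3.7931) theta=93/551 (≈0.1688)
After 5 (propagate distance d=9): x=2927/551 (≈5.3122) theta=93/551 (≈0.1688)
After 6 (thin lens f=35): x=2927/551 (≈5.3122) theta=328/19285 (≈0.0170)
z_focus = -x_out/theta_out = -(2927/551)/(328/19285) = -102445/328 ≈ -312.3323
Rounded to 4 decimal places: z = -312.3323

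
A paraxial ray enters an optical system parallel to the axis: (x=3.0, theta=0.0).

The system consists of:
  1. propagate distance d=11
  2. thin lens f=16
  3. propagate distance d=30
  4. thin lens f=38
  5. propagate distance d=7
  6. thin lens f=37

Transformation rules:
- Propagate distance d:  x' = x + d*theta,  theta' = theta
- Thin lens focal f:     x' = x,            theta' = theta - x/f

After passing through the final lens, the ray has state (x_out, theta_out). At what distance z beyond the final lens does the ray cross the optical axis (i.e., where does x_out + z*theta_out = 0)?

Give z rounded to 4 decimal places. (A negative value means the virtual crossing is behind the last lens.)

Initial: x=3.0000 theta=0.0000
After 1 (propagate distance d=11): x=3.0000 theta=0.0000
After 2 (thin lens f=16): x=3.0000 theta=-0.1875
After 3 (propagate distance d=30): x=-2.6250 theta=-0.1875
After 4 (thin lens f=38): x=-2.6250 theta=-9/76 (≈-0.1184)
After 5 (propagate distance d=7): x=-525/152 (≈-3.4539) theta=-9/76 (≈-0.1184)
After 6 (thin lens f=37): x=-525/152 (≈-3.4539) theta=-141/5624 (≈-0.0251)
z_focus = -x_out/theta_out = -(-525/152)/(-141/5624) = -6475/47 ≈ -137.7660
Rounded to 4 decimal places: z = -137.7660

Answer: -137.7660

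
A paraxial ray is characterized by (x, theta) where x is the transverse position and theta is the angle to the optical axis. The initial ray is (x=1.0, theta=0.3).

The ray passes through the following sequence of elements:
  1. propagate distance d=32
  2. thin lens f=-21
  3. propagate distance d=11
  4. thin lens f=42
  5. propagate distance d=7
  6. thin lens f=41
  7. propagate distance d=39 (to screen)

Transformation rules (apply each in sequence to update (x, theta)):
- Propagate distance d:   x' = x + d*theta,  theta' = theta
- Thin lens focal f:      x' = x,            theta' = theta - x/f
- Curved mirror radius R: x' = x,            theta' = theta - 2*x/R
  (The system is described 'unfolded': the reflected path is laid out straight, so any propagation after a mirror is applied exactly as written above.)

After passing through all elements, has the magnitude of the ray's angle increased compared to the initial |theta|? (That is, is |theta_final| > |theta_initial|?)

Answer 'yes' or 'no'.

Initial: x=1.0000 theta=0.3000
After 1 (propagate distance d=32): x=10.6000 theta=0.3000
After 2 (thin lens f=-21): x=10.6000 theta=169/210 (≈0.8048)
After 3 (propagate distance d=11): x=817/42 (≈19.4524) theta=169/210 (≈0.8048)
After 4 (thin lens f=42): x=817/42 (≈19.4524) theta=3013/8820 (≈0.3416)
After 5 (propagate distance d=7): x=27523/1260 (≈21.8437) theta=3013/8820 (≈0.3416)
After 6 (thin lens f=41): x=27523/1260 (≈21.8437) theta=-17282/90405 (≈-0.1912)
After 7 (propagate distance d=39 (to screen)): x=5203109/361620 (≈14.3883) theta=-17282/90405 (≈-0.1912)
|theta_initial|=0.3000 |theta_final|=17282/90405 (≈0.1912) -> not increased

Answer: no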